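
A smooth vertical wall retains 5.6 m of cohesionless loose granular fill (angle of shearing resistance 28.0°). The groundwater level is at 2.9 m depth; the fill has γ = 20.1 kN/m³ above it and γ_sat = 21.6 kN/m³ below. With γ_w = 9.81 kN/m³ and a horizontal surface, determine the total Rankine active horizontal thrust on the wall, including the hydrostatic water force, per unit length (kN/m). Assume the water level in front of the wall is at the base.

K_a = tan²(45° − φ/2) = 0.3610.
γ' = 21.6 − 9.81 = 11.79 kN/m³. Depth below WT = 2.7 m.
σ'_h at WT = K_a γ d_w = 21.04 kPa; at base = 21.04 + K_a γ' × 2.7 = 32.54 kPa.
P₁ (0–2.9 m) = ½×21.04×2.9 = 30.51. P₂ (2.9–5.6 m) = ½(21.04+32.54)×2.7 = 72.34.
P_w = ½ γ_w h₂² = 0.5×9.81×2.7² = 35.76. Total = 30.51+72.34+35.76 = 138.6 kN/m.

139 kN/m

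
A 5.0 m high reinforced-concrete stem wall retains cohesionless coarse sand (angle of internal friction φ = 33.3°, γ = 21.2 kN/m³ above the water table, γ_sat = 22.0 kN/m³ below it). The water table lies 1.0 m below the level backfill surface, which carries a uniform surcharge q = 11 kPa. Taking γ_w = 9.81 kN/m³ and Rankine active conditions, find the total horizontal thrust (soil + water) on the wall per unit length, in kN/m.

K_a = tan²(45° − φ/2) = 0.2911.
γ' = 22.0 − 9.81 = 12.19 kN/m³. h₂ = H − d_w = 4.0 m.
σ'_h: at surface K_a·q = 3.203; at WT K_a(q+γd_w) = 9.375; at base K_a(q+γd_w+γ'h₂) = 23.57 kPa.
P₁ = ½(3.203+9.375)×1.0 = 6.289; P₂ = ½(9.375+23.57)×4.0 = 65.89; P_w = ½γ_w h₂² = 78.48.
Total = 6.289+65.89+78.48 = 150.7 kN/m.

151 kN/m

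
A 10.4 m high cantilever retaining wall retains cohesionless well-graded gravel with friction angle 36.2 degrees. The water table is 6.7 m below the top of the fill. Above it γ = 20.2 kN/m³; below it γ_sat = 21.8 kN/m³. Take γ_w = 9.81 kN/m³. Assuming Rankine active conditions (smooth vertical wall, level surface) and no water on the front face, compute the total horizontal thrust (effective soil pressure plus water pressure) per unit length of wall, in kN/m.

334 kN/m

K_a = tan²(45° − φ/2) = 0.2574.
γ' = 21.8 − 9.81 = 11.99 kN/m³. Depth below WT = 3.7 m.
σ'_h at WT = K_a γ d_w = 34.83 kPa; at base = 34.83 + K_a γ' × 3.7 = 46.25 kPa.
P₁ (0–6.7 m) = ½×34.83×6.7 = 116.7. P₂ (6.7–10.4 m) = ½(34.83+46.25)×3.7 = 150.0.
P_w = ½ γ_w h₂² = 0.5×9.81×3.7² = 67.15. Total = 116.7+150.0+67.15 = 333.9 kN/m.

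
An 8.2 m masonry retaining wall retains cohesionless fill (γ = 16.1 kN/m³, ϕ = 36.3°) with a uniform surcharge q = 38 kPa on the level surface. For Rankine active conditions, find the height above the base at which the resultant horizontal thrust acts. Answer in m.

K_a = 0.2563.
Triangular part P₁ = ½K_aγH² = 138.7 at H/3 = 2.733 m; rectangular part P₂ = K_a q H = 79.85 at H/2 = 4.100 m.
ȳ = (P₁·2.733 + P₂·4.100)/(P₁+P₂) = 3.233 m.

3.23 m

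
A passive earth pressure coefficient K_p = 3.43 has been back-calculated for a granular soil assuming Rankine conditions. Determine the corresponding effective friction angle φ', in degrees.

33.3°

K_p = (1+sin φ)/(1−sin φ) ⇒ sin φ = (K_p − 1)/(K_p + 1) = 0.5485.
φ = arcsin(0.5485) = 33.27°.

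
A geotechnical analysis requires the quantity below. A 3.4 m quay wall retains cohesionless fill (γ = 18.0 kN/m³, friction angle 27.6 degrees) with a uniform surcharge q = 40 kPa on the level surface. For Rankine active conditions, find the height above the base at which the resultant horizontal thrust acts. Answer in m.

K_a = 0.3668.
Triangular part P₁ = ½K_aγH² = 38.16 at H/3 = 1.133 m; rectangular part P₂ = K_a q H = 49.88 at H/2 = 1.700 m.
ȳ = (P₁·1.133 + P₂·1.700)/(P₁+P₂) = 1.454 m.

1.45 m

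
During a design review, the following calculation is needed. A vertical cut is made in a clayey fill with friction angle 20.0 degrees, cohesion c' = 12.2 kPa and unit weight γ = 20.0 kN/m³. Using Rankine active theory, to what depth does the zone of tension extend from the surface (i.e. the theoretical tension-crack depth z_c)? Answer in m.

1.74 m

K_a = tan²(45° − 20.0°/2) = 0.4903; √K_a = 0.7002.
The active pressure is zero where K_a γ z = 2c√K_a, so z_c = 2c/(γ√K_a) = 2×12.2/(20.0×0.7002) = 1.742 m.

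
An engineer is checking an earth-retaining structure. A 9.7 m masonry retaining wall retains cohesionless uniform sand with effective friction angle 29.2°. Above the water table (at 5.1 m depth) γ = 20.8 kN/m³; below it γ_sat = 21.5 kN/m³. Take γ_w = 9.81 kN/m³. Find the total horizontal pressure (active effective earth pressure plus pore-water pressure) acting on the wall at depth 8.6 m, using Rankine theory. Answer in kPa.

K_a = (1 − sin φ)/(1 + sin φ) = 0.3442.
γ' = 21.5 − 9.81 = 11.69 kN/m³.
Effective vertical stress at 8.6 m: σ'_v = 20.8×5.1 + 11.69×3.50 = 147.0 kPa.
σ'_h = K_a σ'_v = 0.3442 × 147.0 = 50.60 kPa; u = γ_w × 3.50 = 34.34 kPa.
Total σ_h = 50.60 + 34.34 = 84.93 kPa.

84.9 kPa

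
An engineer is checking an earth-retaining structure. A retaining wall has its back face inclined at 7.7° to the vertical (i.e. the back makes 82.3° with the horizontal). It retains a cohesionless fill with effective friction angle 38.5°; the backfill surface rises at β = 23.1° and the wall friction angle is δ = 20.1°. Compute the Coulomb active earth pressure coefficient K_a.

K_a = sin²(α+φ) / [sin²α · sin(α−δ) · (1 + √{sin(φ+δ)sin(φ−β) / (sin(α−δ)sin(α+β))})²].
With α = 82.3°, φ = 38.5°, δ = 20.1°, β = 23.1°: K_a = 0.3698.

0.370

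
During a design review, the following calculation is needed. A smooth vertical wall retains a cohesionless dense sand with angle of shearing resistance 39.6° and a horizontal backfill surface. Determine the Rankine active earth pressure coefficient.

K_a = tan²(45° − φ/2) = tan²(25.20°) = 0.2214.

0.221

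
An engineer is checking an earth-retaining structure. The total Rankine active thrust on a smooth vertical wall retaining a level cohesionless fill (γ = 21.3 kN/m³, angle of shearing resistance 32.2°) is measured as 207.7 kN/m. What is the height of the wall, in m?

K_a = 0.3047. P_a = ½ K_a γ H² ⇒ H = √(2P_a/(K_a γ)).
H = √(2×207.7/(0.3047×21.3)) = 8.000 m.

8.00 m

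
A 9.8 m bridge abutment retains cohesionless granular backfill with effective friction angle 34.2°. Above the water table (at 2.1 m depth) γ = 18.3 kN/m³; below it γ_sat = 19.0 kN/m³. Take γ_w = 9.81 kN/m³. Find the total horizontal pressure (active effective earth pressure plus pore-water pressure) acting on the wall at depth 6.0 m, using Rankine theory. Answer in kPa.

K_a = (1 − sin φ)/(1 + sin φ) = 0.2803.
γ' = 19.0 − 9.81 = 9.190 kN/m³.
Effective vertical stress at 6.0 m: σ'_v = 18.3×2.1 + 9.190×3.90 = 74.27 kPa.
σ'_h = K_a σ'_v = 0.2803 × 74.27 = 20.82 kPa; u = γ_w × 3.90 = 38.26 kPa.
Total σ_h = 20.82 + 38.26 = 59.08 kPa.

59.1 kPa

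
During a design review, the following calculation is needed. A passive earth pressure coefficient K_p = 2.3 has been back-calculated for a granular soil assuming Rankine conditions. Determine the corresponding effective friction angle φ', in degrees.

23.2°

K_p = (1+sin φ)/(1−sin φ) ⇒ sin φ = (K_p − 1)/(K_p + 1) = 0.3939.
φ = arcsin(0.3939) = 23.20°.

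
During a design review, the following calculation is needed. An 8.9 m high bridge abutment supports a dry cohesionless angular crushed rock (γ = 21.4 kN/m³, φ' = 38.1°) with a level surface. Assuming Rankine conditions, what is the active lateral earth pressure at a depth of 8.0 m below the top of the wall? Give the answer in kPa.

40.5 kPa

K_a = (1 − sin φ)/(1 + sin φ) = 0.2368.
σ_h = K_a γ z = 0.2368 × 21.4 × 8.0 = 40.55 kPa.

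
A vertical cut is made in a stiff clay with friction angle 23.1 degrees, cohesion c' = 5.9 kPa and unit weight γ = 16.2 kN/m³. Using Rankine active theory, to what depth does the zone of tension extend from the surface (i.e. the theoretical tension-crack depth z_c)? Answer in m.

K_a = tan²(45° − 23.1°/2) = 0.4364; √K_a = 0.6606.
The active pressure is zero where K_a γ z = 2c√K_a, so z_c = 2c/(γ√K_a) = 2×5.9/(16.2×0.6606) = 1.103 m.

1.10 m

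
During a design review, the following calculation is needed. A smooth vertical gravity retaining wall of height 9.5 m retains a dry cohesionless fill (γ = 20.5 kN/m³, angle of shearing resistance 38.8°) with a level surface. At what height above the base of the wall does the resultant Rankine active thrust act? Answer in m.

3.17 m

K_a = 0.2296.
The pressure distribution is triangular, so the resultant acts at H/3 above the base = 9.5/3 = 3.167 m.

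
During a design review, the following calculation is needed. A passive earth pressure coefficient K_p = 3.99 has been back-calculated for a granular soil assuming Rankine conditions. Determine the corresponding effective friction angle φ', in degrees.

K_p = (1+sin φ)/(1−sin φ) ⇒ sin φ = (K_p − 1)/(K_p + 1) = 0.5992.
φ = arcsin(0.5992) = 36.81°.

36.8°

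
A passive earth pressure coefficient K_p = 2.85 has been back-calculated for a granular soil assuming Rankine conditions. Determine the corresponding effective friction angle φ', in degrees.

K_p = (1+sin φ)/(1−sin φ) ⇒ sin φ = (K_p − 1)/(K_p + 1) = 0.4805.
φ = arcsin(0.4805) = 28.72°.

28.7°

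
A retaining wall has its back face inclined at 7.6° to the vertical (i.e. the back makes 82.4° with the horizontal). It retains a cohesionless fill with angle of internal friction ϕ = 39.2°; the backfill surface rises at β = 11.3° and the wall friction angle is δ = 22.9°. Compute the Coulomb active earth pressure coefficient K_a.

K_a = sin²(α+φ) / [sin²α · sin(α−δ) · (1 + √{sin(φ+δ)sin(φ−β) / (sin(α−δ)sin(α+β))})²].
With α = 82.4°, φ = 39.2°, δ = 22.9°, β = 11.3°: K_a = 0.2988.

0.299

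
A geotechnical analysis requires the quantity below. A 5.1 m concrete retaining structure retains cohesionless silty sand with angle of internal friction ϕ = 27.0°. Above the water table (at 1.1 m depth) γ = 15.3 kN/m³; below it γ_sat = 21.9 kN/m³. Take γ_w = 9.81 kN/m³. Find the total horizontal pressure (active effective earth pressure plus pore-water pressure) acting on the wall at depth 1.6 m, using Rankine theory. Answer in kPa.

K_a = (1 − sin φ)/(1 + sin φ) = 0.3755.
γ' = 21.9 − 9.81 = 12.09 kN/m³.
Effective vertical stress at 1.6 m: σ'_v = 15.3×1.1 + 12.09×0.500 = 22.88 kPa.
σ'_h = K_a σ'_v = 0.3755 × 22.88 = 8.590 kPa; u = γ_w × 0.500 = 4.905 kPa.
Total σ_h = 8.590 + 4.905 = 13.50 kPa.

13.5 kPa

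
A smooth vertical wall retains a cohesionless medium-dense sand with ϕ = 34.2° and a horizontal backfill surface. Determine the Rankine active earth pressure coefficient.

0.280

K_a = (1 − sin φ)/(1 + sin φ) = (1 − sin 34.2°)/(1 + sin 34.2°) = 0.2803.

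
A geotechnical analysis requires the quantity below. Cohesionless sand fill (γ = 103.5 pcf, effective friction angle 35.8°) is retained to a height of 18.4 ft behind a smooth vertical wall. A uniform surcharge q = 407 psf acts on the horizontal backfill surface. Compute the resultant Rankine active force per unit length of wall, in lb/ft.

6550 lb/ft

K_a = tan²(45° − φ/2) = 0.2619.
Soil triangle: ½ K_a γ H² = 0.5×0.2619×103.5×18.4² = 4588 lb/ft.
Surcharge rectangle: K_a q H = 0.2619×407×18.4 = 1961 lb/ft.
Total = 4588 + 1961 = 6549 lb/ft.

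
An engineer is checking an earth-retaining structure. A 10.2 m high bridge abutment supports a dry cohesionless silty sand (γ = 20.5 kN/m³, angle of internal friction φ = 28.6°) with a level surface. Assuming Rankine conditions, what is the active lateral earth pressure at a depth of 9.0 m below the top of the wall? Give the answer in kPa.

65.0 kPa

K_a = (1 − sin φ)/(1 + sin φ) = 0.3525.
σ_h = K_a γ z = 0.3525 × 20.5 × 9.0 = 65.04 kPa.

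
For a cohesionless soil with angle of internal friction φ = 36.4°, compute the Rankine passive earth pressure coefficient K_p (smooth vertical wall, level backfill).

K_p = (1 + sin φ)/(1 − sin φ) = tan²(45° + 36.4°/2) = 3.919.

3.92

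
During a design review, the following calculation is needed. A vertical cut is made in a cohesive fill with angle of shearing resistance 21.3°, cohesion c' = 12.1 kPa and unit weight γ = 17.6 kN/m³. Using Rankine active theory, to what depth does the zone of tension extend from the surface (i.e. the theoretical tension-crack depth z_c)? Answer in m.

2.01 m

K_a = tan²(45° − 21.3°/2) = 0.4671; √K_a = 0.6834.
The active pressure is zero where K_a γ z = 2c√K_a, so z_c = 2c/(γ√K_a) = 2×12.1/(17.6×0.6834) = 2.012 m.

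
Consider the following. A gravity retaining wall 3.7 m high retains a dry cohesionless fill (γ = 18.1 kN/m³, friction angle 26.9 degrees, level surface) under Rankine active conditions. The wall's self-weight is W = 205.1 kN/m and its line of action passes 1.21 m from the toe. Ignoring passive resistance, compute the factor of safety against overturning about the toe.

4.31

K_a = tan²(45° − 26.9°/2) = 0.3770.
P_a = ½K_aγH² = 0.5×0.3770×18.1×3.7² = 46.71 kN/m, acting at H/3 = 1.233 m above the base.
Overturning moment M_o = P_a × H/3 = 46.71 × 1.233 = 57.61.
Resisting moment M_r = W × 1.21 = 205.1 × 1.21 = 248.2.
FS_overturning = M_r/M_o = 248.2/57.61 = 4.308.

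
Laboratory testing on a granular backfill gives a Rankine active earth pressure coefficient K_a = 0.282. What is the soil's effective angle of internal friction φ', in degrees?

34.1°

K_a = tan²(45° − φ/2) ⇒ 45° − φ/2 = arctan(√0.282) = 27.97°.
φ = 2(45° − 27.97°) = 34.06°.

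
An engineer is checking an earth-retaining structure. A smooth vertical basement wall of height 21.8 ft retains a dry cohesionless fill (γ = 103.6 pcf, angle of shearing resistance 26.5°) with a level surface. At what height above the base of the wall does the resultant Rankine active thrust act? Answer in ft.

K_a = 0.3829.
The pressure distribution is triangular, so the resultant acts at H/3 above the base = 21.8/3 = 7.267 ft.

7.27 ft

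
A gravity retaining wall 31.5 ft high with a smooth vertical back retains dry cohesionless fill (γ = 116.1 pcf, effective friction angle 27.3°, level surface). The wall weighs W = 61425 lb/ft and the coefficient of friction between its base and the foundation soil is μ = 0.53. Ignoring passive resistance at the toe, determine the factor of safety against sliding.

1.52

K_a = tan²(45° − 27.3°/2) = 0.3711.
P_a = ½K_aγH² = 0.5×0.3711×116.1×31.5² = 21380 lb/ft, acting at H/3 = 10.50 ft above the base.
FS_sliding = μW / P_a = 0.53×61425 / 21380 = 1.523.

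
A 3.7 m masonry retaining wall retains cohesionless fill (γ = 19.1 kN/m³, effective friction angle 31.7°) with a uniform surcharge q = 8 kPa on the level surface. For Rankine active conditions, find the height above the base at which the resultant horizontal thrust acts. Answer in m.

1.35 m

K_a = 0.3111.
Triangular part P₁ = ½K_aγH² = 40.67 at H/3 = 1.233 m; rectangular part P₂ = K_a q H = 9.208 at H/2 = 1.850 m.
ȳ = (P₁·1.233 + P₂·1.850)/(P₁+P₂) = 1.347 m.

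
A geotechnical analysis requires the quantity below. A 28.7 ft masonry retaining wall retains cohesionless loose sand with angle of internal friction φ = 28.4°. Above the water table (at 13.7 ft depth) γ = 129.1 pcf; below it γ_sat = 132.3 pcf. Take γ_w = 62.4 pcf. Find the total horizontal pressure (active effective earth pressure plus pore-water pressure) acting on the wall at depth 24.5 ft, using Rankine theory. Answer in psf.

1570 psf

K_a = (1 − sin φ)/(1 + sin φ) = 0.3554.
γ' = 132.3 − 62.4 = 69.90 pcf.
Effective vertical stress at 24.5 ft: σ'_v = 129.1×13.7 + 69.90×10.8 = 2524 psf.
σ'_h = K_a σ'_v = 0.3554 × 2524 = 896.8 psf; u = γ_w × 10.8 = 673.9 psf.
Total σ_h = 896.8 + 673.9 = 1571 psf.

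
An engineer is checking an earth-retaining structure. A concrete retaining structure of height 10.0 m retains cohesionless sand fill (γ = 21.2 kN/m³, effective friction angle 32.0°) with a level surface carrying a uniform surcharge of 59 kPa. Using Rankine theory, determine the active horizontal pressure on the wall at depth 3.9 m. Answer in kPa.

K_a = (1 − sin φ)/(1 + sin φ) = 0.3073.
σ_v = γz + q = 21.2 × 3.9 + 59 = 141.7 kPa.
σ_h = K_a σ_v = 0.3073 × 141.7 = 43.53 kPa.

43.5 kPa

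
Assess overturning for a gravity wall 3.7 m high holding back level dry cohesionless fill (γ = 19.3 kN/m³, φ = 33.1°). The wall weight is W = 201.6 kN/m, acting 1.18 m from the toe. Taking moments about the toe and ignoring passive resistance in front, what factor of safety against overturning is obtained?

4.97

K_a = tan²(45° − 33.1°/2) = 0.2936.
P_a = ½K_aγH² = 0.5×0.2936×19.3×3.7² = 38.78 kN/m, acting at H/3 = 1.233 m above the base.
Overturning moment M_o = P_a × H/3 = 38.78 × 1.233 = 47.83.
Resisting moment M_r = W × 1.18 = 201.6 × 1.18 = 237.9.
FS_overturning = M_r/M_o = 237.9/47.83 = 4.973.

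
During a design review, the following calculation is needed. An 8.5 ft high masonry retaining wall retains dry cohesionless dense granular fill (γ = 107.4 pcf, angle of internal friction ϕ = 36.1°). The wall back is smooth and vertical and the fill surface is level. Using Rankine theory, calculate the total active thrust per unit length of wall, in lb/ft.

1000 lb/ft

K_a = tan²(45° − φ/2) = 0.2585.
P_a = ½ K_a γ H² = 0.5 × 0.2585 × 107.4 × 8.5² = 1003 lb/ft.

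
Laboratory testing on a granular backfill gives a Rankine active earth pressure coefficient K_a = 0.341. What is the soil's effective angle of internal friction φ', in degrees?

29.4°

K_a = tan²(45° − φ/2) ⇒ 45° − φ/2 = arctan(√0.341) = 30.28°.
φ = 2(45° − 30.28°) = 29.43°.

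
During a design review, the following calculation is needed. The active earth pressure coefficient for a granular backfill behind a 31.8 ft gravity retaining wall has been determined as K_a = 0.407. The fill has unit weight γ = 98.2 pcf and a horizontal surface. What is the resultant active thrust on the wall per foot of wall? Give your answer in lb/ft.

20200 lb/ft

P = ½ K_a γ H² = 0.5 × 0.407 × 98.2 × 31.8² = 20210 lb/ft.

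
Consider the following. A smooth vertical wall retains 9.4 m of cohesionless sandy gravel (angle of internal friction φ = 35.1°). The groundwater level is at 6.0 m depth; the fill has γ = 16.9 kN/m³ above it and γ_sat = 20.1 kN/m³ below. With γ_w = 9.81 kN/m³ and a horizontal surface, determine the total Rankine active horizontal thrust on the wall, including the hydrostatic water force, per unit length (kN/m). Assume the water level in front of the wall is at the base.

248 kN/m

K_a = tan²(45° − φ/2) = 0.2698.
γ' = 20.1 − 9.81 = 10.29 kN/m³. Depth below WT = 3.4 m.
σ'_h at WT = K_a γ d_w = 27.36 kPa; at base = 27.36 + K_a γ' × 3.4 = 36.80 kPa.
P₁ (0–6.0 m) = ½×27.36×6.0 = 82.08. P₂ (6.0–9.4 m) = ½(27.36+36.80)×3.4 = 109.1.
P_w = ½ γ_w h₂² = 0.5×9.81×3.4² = 56.70. Total = 82.08+109.1+56.70 = 247.9 kN/m.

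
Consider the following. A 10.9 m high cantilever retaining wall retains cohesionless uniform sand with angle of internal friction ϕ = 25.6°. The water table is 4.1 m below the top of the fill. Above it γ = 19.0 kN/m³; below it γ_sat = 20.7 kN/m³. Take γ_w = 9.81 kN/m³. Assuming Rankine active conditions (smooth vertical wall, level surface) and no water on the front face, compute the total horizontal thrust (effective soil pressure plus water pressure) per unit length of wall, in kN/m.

K_a = tan²(45° − φ/2) = 0.3966.
γ' = 20.7 − 9.81 = 10.89 kN/m³. Depth below WT = 6.8 m.
σ'_h at WT = K_a γ d_w = 30.89 kPa; at base = 30.89 + K_a γ' × 6.8 = 60.26 kPa.
P₁ (0–4.1 m) = ½×30.89×4.1 = 63.33. P₂ (4.1–10.9 m) = ½(30.89+60.26)×6.8 = 309.9.
P_w = ½ γ_w h₂² = 0.5×9.81×6.8² = 226.8. Total = 63.33+309.9+226.8 = 600.1 kN/m.

600 kN/m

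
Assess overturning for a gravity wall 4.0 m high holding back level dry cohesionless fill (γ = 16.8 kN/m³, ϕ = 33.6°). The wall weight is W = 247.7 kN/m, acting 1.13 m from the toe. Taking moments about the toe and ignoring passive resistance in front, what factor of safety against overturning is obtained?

5.43

K_a = tan²(45° − 33.6°/2) = 0.2875.
P_a = ½K_aγH² = 0.5×0.2875×16.8×4.0² = 38.64 kN/m, acting at H/3 = 1.333 m above the base.
Overturning moment M_o = P_a × H/3 = 38.64 × 1.333 = 51.52.
Resisting moment M_r = W × 1.13 = 247.7 × 1.13 = 279.9.
FS_overturning = M_r/M_o = 279.9/51.52 = 5.433.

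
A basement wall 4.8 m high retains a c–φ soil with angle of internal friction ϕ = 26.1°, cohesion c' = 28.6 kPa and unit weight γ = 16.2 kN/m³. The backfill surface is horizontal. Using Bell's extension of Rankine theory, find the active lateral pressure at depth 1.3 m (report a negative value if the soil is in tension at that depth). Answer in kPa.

-27.5 kPa

K_a = (1 − sin φ)/(1 + sin φ) = 0.3889.
σ_a = K_a γ z − 2c√K_a = 0.3889×16.2×1.3 − 2×28.6×0.6237 = -27.48 kPa.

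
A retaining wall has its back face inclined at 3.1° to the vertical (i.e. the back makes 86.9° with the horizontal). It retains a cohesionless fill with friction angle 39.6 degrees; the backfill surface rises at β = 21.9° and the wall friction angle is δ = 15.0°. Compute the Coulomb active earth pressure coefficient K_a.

K_a = sin²(α+φ) / [sin²α · sin(α−δ) · (1 + √{sin(φ+δ)sin(φ−β) / (sin(α−δ)sin(α+β))})²].
With α = 86.9°, φ = 39.6°, δ = 15.0°, β = 21.9°: K_a = 0.2933.

0.293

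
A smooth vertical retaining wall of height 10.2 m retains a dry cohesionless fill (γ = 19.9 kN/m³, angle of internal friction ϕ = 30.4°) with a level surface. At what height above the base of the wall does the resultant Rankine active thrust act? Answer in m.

K_a = 0.3280.
The pressure distribution is triangular, so the resultant acts at H/3 above the base = 10.2/3 = 3.400 m.

3.40 m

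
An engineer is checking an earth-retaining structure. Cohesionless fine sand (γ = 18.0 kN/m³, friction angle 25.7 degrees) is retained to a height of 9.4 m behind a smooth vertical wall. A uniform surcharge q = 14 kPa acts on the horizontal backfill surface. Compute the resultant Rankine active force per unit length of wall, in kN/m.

K_a = tan²(45° − φ/2) = 0.3950.
Soil triangle: ½ K_a γ H² = 0.5×0.3950×18.0×9.4² = 314.1 kN/m.
Surcharge rectangle: K_a q H = 0.3950×14×9.4 = 51.99 kN/m.
Total = 314.1 + 51.99 = 366.1 kN/m.

366 kN/m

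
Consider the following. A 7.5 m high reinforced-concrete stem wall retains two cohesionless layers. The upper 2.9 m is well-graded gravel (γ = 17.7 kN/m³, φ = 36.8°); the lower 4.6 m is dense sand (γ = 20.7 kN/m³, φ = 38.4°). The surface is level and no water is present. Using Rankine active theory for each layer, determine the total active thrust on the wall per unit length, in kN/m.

125 kN/m

K_a1 = tan²(45°−36.8°/2) = 0.2508; K_a2 = tan²(45°−38.4°/2) = 0.2337.
Layer 1: σ at base = K_a1 γ₁ h₁ = 12.87 kPa; P₁ = ½×12.87×2.9 = 18.66.
Layer 2: σ_v at top = γ₁h₁ = 51.33; σ_h top = K_a2×51.33 = 12.00; σ_h base = K_a2×(51.33+20.7×4.6) = 34.25.
P₂ = ½(12.00+34.25)×4.6 = 106.4. Total P_a = 18.66+106.4 = 125.0 kN/m.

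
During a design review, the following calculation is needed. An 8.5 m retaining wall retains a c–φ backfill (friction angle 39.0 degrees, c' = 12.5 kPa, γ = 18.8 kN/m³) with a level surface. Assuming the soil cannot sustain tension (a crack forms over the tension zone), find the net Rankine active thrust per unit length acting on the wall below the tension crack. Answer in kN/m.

K_a = 0.2275; √K_a = 0.4770.
Tension-crack depth z_c = 2c/(γ√K_a) = 2×12.5/(18.8×0.4770) = 2.788 m.
σ_a at base = K_a γ H − 2c√K_a = 0.2275×18.8×8.5 − 2×12.5×0.4770 = 24.43 kPa.
P_a = ½ × 24.43 × (H − z_c) = 0.5×24.43×5.712 = 69.78 kN/m.

69.8 kN/m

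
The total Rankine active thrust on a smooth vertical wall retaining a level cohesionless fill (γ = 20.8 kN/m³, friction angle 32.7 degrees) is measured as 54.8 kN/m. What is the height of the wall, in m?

K_a = 0.2985. P_a = ½ K_a γ H² ⇒ H = √(2P_a/(K_a γ)).
H = √(2×54.8/(0.2985×20.8)) = 4.201 m.

4.20 m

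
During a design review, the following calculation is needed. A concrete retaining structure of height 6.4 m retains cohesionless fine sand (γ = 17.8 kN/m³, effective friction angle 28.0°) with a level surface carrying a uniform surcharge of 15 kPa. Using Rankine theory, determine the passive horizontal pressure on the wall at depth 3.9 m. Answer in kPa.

234 kPa

K_p = (1 + sin φ)/(1 − sin φ) = 2.770.
σ_v = γz + q = 17.8 × 3.9 + 15 = 84.42 kPa.
σ_h = K_p σ_v = 2.770 × 84.42 = 233.8 kPa.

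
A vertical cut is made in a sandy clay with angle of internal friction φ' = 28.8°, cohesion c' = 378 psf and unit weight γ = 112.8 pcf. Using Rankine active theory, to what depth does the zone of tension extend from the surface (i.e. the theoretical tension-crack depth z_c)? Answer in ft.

11.3 ft

K_a = tan²(45° − 28.8°/2) = 0.3498; √K_a = 0.5914.
The active pressure is zero where K_a γ z = 2c√K_a, so z_c = 2c/(γ√K_a) = 2×378/(112.8×0.5914) = 11.33 ft.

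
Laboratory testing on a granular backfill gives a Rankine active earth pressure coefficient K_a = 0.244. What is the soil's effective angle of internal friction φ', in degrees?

K_a = tan²(45° − φ/2) ⇒ 45° − φ/2 = arctan(√0.244) = 26.29°.
φ = 2(45° − 26.29°) = 37.42°.

37.4°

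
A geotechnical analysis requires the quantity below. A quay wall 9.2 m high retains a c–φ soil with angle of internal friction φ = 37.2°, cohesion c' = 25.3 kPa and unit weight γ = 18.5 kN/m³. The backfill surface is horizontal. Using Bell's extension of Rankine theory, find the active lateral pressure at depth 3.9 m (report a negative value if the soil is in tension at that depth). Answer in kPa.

K_a = (1 − sin φ)/(1 + sin φ) = 0.2464.
σ_a = K_a γ z − 2c√K_a = 0.2464×18.5×3.9 − 2×25.3×0.4964 = -7.339 kPa.

-7.34 kPa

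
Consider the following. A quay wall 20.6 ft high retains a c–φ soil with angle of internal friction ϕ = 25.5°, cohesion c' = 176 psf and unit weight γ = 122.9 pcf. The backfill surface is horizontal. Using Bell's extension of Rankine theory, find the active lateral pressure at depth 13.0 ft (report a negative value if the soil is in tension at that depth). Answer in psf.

414 psf

K_a = (1 − sin φ)/(1 + sin φ) = 0.3981.
σ_a = K_a γ z − 2c√K_a = 0.3981×122.9×13.0 − 2×176×0.6310 = 414.0 psf.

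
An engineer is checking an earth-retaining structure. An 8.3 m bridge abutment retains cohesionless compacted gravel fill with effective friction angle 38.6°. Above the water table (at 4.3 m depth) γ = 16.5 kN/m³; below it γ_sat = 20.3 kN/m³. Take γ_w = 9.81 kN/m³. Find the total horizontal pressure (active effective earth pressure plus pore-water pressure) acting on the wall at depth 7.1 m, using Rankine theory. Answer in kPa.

K_a = (1 − sin φ)/(1 + sin φ) = 0.2316.
γ' = 20.3 − 9.81 = 10.49 kN/m³.
Effective vertical stress at 7.1 m: σ'_v = 16.5×4.3 + 10.49×2.80 = 100.3 kPa.
σ'_h = K_a σ'_v = 0.2316 × 100.3 = 23.24 kPa; u = γ_w × 2.80 = 27.47 kPa.
Total σ_h = 23.24 + 27.47 = 50.70 kPa.

50.7 kPa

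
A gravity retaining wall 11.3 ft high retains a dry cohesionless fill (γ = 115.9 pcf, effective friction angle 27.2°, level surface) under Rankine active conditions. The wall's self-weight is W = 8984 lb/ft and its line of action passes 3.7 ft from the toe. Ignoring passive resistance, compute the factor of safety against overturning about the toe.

K_a = tan²(45° − 27.2°/2) = 0.3726.
P_a = ½K_aγH² = 0.5×0.3726×115.9×11.3² = 2757 lb/ft, acting at H/3 = 3.767 ft above the base.
Overturning moment M_o = P_a × H/3 = 2757 × 3.767 = 10380.
Resisting moment M_r = W × 3.7 = 8984 × 3.7 = 33240.
FS_overturning = M_r/M_o = 33240/10380 = 3.201.

3.20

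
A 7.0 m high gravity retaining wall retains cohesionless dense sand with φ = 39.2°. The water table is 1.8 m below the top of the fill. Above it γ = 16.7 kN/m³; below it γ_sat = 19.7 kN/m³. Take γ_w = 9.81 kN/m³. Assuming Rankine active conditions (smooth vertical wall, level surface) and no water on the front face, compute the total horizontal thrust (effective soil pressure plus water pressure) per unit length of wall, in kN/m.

204 kN/m

K_a = tan²(45° − φ/2) = 0.2255.
γ' = 19.7 − 9.81 = 9.890 kN/m³. Depth below WT = 5.2 m.
σ'_h at WT = K_a γ d_w = 6.778 kPa; at base = 6.778 + K_a γ' × 5.2 = 18.37 kPa.
P₁ (0–1.8 m) = ½×6.778×1.8 = 6.100. P₂ (1.8–7.0 m) = ½(6.778+18.37)×5.2 = 65.39.
P_w = ½ γ_w h₂² = 0.5×9.81×5.2² = 132.6. Total = 6.100+65.39+132.6 = 204.1 kN/m.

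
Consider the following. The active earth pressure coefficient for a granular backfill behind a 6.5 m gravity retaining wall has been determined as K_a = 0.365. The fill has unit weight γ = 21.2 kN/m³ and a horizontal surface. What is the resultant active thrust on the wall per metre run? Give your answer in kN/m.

P = ½ K_a γ H² = 0.5 × 0.365 × 21.2 × 6.5² = 163.5 kN/m.

163 kN/m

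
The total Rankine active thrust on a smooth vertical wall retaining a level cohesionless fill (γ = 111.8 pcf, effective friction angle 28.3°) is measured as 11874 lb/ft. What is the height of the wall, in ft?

24.4 ft

K_a = 0.3568. P_a = ½ K_a γ H² ⇒ H = √(2P_a/(K_a γ)).
H = √(2×11874/(0.3568×111.8)) = 24.40 ft.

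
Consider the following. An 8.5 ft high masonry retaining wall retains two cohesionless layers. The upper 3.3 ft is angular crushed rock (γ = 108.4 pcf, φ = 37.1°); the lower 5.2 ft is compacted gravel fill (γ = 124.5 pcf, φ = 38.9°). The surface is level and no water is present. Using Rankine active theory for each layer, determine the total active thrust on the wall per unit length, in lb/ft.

956 lb/ft

K_a1 = tan²(45°−37.1°/2) = 0.2475; K_a2 = tan²(45°−38.9°/2) = 0.2285.
Layer 1: σ at base = K_a1 γ₁ h₁ = 88.54 psf; P₁ = ½×88.54×3.3 = 146.1.
Layer 2: σ_v at top = γ₁h₁ = 357.7; σ_h top = K_a2×357.7 = 81.75; σ_h base = K_a2×(357.7+124.5×5.2) = 229.7.
P₂ = ½(81.75+229.7)×5.2 = 809.8. Total P_a = 146.1+809.8 = 955.8 lb/ft.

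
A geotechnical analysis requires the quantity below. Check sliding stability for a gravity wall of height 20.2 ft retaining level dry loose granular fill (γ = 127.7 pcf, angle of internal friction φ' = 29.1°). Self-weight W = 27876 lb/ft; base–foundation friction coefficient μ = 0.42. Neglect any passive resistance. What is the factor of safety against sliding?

K_a = tan²(45° − 29.1°/2) = 0.3456.
P_a = ½K_aγH² = 0.5×0.3456×127.7×20.2² = 9004 lb/ft, acting at H/3 = 6.733 ft above the base.
FS_sliding = μW / P_a = 0.42×27876 / 9004 = 1.300.

1.30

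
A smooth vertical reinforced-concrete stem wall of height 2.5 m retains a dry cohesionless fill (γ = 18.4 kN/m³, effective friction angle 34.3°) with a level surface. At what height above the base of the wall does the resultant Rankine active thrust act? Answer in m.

0.833 m

K_a = 0.2792.
The pressure distribution is triangular, so the resultant acts at H/3 above the base = 2.5/3 = 0.8333 m.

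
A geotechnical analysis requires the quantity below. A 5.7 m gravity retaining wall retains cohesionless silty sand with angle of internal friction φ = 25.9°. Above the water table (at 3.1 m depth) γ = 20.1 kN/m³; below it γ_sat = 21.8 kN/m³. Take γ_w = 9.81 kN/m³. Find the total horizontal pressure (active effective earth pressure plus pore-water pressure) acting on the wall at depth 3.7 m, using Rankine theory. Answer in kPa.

33.1 kPa

K_a = (1 − sin φ)/(1 + sin φ) = 0.3920.
γ' = 21.8 − 9.81 = 11.99 kN/m³.
Effective vertical stress at 3.7 m: σ'_v = 20.1×3.1 + 11.99×0.600 = 69.50 kPa.
σ'_h = K_a σ'_v = 0.3920 × 69.50 = 27.24 kPa; u = γ_w × 0.600 = 5.886 kPa.
Total σ_h = 27.24 + 5.886 = 33.13 kPa.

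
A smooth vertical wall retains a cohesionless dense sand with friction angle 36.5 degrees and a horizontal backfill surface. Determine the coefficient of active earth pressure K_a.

0.254

K_a = tan²(45° − φ/2) = tan²(26.75°) = 0.2541.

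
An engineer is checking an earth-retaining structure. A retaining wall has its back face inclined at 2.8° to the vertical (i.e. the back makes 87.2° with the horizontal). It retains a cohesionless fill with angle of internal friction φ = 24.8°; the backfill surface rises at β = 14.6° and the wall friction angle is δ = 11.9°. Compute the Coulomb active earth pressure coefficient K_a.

K_a = sin²(α+φ) / [sin²α · sin(α−δ) · (1 + √{sin(φ+δ)sin(φ−β) / (sin(α−δ)sin(α+β))})²].
With α = 87.2°, φ = 24.8°, δ = 11.9°, β = 14.6°: K_a = 0.5004.

0.500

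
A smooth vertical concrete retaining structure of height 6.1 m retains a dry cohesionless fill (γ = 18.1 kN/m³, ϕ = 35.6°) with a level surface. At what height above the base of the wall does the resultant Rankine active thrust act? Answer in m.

2.03 m

K_a = 0.2641.
The pressure distribution is triangular, so the resultant acts at H/3 above the base = 6.1/3 = 2.033 m.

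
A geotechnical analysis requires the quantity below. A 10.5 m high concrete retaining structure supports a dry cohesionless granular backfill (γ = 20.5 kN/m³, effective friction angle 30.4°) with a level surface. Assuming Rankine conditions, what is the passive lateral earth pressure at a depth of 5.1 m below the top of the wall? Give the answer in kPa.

K_p = (1 + sin φ)/(1 − sin φ) = 3.049.
σ_h = K_p γ z = 3.049 × 20.5 × 5.1 = 318.8 kPa.

319 kPa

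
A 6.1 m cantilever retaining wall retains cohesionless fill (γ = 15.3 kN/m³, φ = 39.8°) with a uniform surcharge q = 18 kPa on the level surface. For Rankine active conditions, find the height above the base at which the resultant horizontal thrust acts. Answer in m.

2.32 m

K_a = 0.2194.
Triangular part P₁ = ½K_aγH² = 62.46 at H/3 = 2.033 m; rectangular part P₂ = K_a q H = 24.09 at H/2 = 3.050 m.
ȳ = (P₁·2.033 + P₂·3.050)/(P₁+P₂) = 2.316 m.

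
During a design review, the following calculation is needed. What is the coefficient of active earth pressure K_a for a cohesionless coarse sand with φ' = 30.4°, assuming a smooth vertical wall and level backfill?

K_a = tan²(45° − φ/2) = tan²(29.80°) = 0.3280.

0.328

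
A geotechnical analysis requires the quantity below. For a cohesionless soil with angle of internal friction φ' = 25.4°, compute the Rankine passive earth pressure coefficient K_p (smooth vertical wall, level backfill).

K_p = (1 + sin φ)/(1 − sin φ) = tan²(45° + 25.4°/2) = 2.502.

2.50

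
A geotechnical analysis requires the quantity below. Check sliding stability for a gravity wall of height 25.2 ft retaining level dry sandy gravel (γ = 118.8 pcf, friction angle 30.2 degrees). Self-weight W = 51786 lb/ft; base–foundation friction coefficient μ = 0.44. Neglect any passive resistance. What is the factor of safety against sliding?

K_a = tan²(45° − 30.2°/2) = 0.3307.
P_a = ½K_aγH² = 0.5×0.3307×118.8×25.2² = 12470 lb/ft, acting at H/3 = 8.400 ft above the base.
FS_sliding = μW / P_a = 0.44×51786 / 12470 = 1.827.

1.83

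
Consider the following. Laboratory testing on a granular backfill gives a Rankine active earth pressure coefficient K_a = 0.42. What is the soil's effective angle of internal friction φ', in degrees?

K_a = tan²(45° − φ/2) ⇒ 45° − φ/2 = arctan(√0.42) = 32.95°.
φ = 2(45° − 32.95°) = 24.11°.

24.1°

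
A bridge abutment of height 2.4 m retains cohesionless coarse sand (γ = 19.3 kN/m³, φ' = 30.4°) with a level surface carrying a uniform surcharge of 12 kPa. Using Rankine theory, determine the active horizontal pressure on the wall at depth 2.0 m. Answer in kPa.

16.6 kPa

K_a = (1 − sin φ)/(1 + sin φ) = 0.3280.
σ_v = γz + q = 19.3 × 2.0 + 12 = 50.60 kPa.
σ_h = K_a σ_v = 0.3280 × 50.60 = 16.60 kPa.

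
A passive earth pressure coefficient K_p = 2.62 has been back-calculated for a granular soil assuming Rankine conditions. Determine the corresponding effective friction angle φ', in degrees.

K_p = (1+sin φ)/(1−sin φ) ⇒ sin φ = (K_p − 1)/(K_p + 1) = 0.4475.
φ = arcsin(0.4475) = 26.58°.

26.6°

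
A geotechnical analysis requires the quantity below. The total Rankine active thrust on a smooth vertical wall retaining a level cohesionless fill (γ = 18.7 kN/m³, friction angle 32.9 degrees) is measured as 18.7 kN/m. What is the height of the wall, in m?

2.60 m

K_a = 0.2960. P_a = ½ K_a γ H² ⇒ H = √(2P_a/(K_a γ)).
H = √(2×18.7/(0.2960×18.7)) = 2.599 m.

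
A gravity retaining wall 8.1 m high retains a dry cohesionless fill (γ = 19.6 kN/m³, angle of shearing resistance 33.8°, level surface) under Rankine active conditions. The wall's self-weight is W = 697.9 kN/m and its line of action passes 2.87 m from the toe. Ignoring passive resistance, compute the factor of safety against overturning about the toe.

K_a = tan²(45° − 33.8°/2) = 0.2851.
P_a = ½K_aγH² = 0.5×0.2851×19.6×8.1² = 183.3 kN/m, acting at H/3 = 2.700 m above the base.
Overturning moment M_o = P_a × H/3 = 183.3 × 2.700 = 495.0.
Resisting moment M_r = W × 2.87 = 697.9 × 2.87 = 2003.
FS_overturning = M_r/M_o = 2003/495.0 = 4.047.

4.05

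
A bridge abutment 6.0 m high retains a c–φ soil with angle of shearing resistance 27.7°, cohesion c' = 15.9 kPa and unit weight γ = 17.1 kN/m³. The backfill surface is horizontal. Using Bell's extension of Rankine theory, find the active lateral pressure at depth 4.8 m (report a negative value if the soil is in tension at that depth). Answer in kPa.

K_a = (1 − sin φ)/(1 + sin φ) = 0.3653.
σ_a = K_a γ z − 2c√K_a = 0.3653×17.1×4.8 − 2×15.9×0.6044 = 10.77 kPa.

10.8 kPa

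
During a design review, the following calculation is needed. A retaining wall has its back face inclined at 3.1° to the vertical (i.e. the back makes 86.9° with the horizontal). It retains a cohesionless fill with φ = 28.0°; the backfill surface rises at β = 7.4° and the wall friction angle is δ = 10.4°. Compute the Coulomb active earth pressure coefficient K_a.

K_a = sin²(α+φ) / [sin²α · sin(α−δ) · (1 + √{sin(φ+δ)sin(φ−β) / (sin(α−δ)sin(α+β))})²].
With α = 86.9°, φ = 28.0°, δ = 10.4°, β = 7.4°: K_a = 0.3902.

0.390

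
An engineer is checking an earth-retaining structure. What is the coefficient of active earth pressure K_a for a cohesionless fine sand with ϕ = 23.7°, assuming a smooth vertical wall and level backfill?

K_a = (1 − sin φ)/(1 + sin φ) = (1 − sin 23.7°)/(1 + sin 23.7°) = 0.4266.

0.427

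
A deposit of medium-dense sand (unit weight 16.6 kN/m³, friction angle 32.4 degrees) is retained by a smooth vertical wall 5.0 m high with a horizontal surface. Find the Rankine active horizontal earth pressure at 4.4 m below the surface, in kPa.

22.1 kPa

K_a = (1 − sin φ)/(1 + sin φ) = 0.3022.
σ_h = K_a γ z = 0.3022 × 16.6 × 4.4 = 22.07 kPa.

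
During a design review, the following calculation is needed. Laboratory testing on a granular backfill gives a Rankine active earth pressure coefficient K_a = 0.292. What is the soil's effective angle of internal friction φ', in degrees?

33.2°

K_a = tan²(45° − φ/2) ⇒ 45° − φ/2 = arctan(√0.292) = 28.39°.
φ = 2(45° − 28.39°) = 33.23°.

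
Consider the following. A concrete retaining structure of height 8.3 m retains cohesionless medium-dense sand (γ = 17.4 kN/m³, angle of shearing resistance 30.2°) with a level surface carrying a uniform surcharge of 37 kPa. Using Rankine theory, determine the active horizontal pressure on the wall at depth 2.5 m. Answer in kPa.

26.6 kPa

K_a = (1 − sin φ)/(1 + sin φ) = 0.3307.
σ_v = γz + q = 17.4 × 2.5 + 37 = 80.50 kPa.
σ_h = K_a σ_v = 0.3307 × 80.50 = 26.62 kPa.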